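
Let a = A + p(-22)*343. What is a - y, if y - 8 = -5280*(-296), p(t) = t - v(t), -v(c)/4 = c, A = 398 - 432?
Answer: -1600652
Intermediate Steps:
A = -34
v(c) = -4*c
p(t) = 5*t (p(t) = t - (-4)*t = t + 4*t = 5*t)
y = 1562888 (y = 8 - 5280*(-296) = 8 + 1562880 = 1562888)
a = -37764 (a = -34 + (5*(-22))*343 = -34 - 110*343 = -34 - 37730 = -37764)
a - y = -37764 - 1*1562888 = -37764 - 1562888 = -1600652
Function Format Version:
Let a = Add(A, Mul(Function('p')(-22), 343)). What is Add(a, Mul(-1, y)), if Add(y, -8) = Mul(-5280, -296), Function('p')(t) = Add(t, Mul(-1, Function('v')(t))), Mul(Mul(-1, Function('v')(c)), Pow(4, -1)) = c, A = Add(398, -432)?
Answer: -1600652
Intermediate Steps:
A = -34
Function('v')(c) = Mul(-4, c)
Function('p')(t) = Mul(5, t) (Function('p')(t) = Add(t, Mul(-1, Mul(-4, t))) = Add(t, Mul(4, t)) = Mul(5, t))
y = 1562888 (y = Add(8, Mul(-5280, -296)) = Add(8, 1562880) = 1562888)
a = -37764 (a = Add(-34, Mul(Mul(5, -22), 343)) = Add(-34, Mul(-110, 343)) = Add(-34, -37730) = -37764)
Add(a, Mul(-1, y)) = Add(-37764, Mul(-1, 1562888)) = Add(-37764, -1562888) = -1600652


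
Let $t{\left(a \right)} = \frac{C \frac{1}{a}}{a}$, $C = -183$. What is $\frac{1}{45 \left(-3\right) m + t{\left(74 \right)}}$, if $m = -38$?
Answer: $\frac{5476}{28091697} \approx 0.00019493$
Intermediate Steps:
$t{\left(a \right)} = - \frac{183}{a^{2}}$ ($t{\left(a \right)} = \frac{\left(-183\right) \frac{1}{a}}{a} = - \frac{183}{a^{2}}$)
$\frac{1}{45 \left(-3\right) m + t{\left(74 \right)}} = \frac{1}{45 \left(-3\right) \left(-38\right) - \frac{183}{5476}} = \frac{1}{\left(-135\right) \left(-38\right) - \frac{183}{5476}} = \frac{1}{5130 - \frac{183}{5476}} = \frac{1}{\frac{28091697}{5476}} = \frac{5476}{28091697}$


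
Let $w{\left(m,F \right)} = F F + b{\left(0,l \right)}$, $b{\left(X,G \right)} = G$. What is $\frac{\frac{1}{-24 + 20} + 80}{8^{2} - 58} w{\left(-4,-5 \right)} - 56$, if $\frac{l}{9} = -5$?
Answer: $- \frac{1931}{6} \approx -321.83$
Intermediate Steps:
$l = -45$ ($l = 9 \left(-5\right) = -45$)
$w{\left(m,F \right)} = -45 + F^{2}$ ($w{\left(m,F \right)} = F F - 45 = F^{2} - 45 = -45 + F^{2}$)
$\frac{\frac{1}{-24 + 20} + 80}{8^{2} - 58} w{\left(-4,-5 \right)} - 56 = \frac{\frac{1}{-24 + 20} + 80}{8^{2} - 58} \left(-45 + \left(-5\right)^{2}\right) - 56 = \frac{\frac{1}{-4} + 80}{64 - 58} \left(-45 + 25\right) - 56 = \frac{- \frac{1}{4} + 80}{6} \left(-20\right) - 56 = \frac{319}{4} \cdot \frac{1}{6} \left(-20\right) - 56 = \frac{319}{24} \left(-20\right) - 56 = - \frac{1595}{6} - 56 = - \frac{1931}{6}$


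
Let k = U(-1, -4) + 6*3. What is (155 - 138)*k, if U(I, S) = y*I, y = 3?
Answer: 255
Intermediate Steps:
U(I, S) = 3*I
k = 15 (k = 3*(-1) + 6*3 = -3 + 18 = 15)
(155 - 138)*k = (155 - 138)*15 = 17*15 = 255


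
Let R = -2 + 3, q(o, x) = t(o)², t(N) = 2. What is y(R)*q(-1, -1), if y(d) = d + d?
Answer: 8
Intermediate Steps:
q(o, x) = 4 (q(o, x) = 2² = 4)
R = 1
y(d) = 2*d
y(R)*q(-1, -1) = (2*1)*4 = 2*4 = 8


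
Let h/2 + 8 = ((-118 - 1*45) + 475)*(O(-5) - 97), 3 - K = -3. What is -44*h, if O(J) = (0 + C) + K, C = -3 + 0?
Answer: 2581568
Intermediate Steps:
K = 6 (K = 3 - 1*(-3) = 3 + 3 = 6)
C = -3
O(J) = 3 (O(J) = (0 - 3) + 6 = -3 + 6 = 3)
h = -58672 (h = -16 + 2*(((-118 - 1*45) + 475)*(3 - 97)) = -16 + 2*(((-118 - 45) + 475)*(-94)) = -16 + 2*((-163 + 475)*(-94)) = -16 + 2*(312*(-94)) = -16 + 2*(-29328) = -16 - 58656 = -58672)
-44*h = -44*(-58672) = 2581568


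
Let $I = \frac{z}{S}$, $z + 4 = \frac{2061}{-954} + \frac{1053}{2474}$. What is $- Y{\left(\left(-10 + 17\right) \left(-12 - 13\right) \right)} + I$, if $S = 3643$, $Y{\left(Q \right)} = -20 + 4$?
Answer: $\frac{3821043592}{238838723} \approx 15.998$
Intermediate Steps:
$Y{\left(Q \right)} = -16$
$z = - \frac{375976}{65561}$ ($z = -4 + \left(\frac{2061}{-954} + \frac{1053}{2474}\right) = -4 + \left(2061 \left(- \frac{1}{954}\right) + 1053 \cdot \frac{1}{2474}\right) = -4 + \left(- \frac{229}{106} + \frac{1053}{2474}\right) = -4 - \frac{113732}{65561} = - \frac{375976}{65561} \approx -5.7347$)
$I = - \frac{375976}{238838723}$ ($I = - \frac{375976}{65561 \cdot 3643} = \left(- \frac{375976}{65561}\right) \frac{1}{3643} = - \frac{375976}{238838723} \approx -0.0015742$)
$- Y{\left(\left(-10 + 17\right) \left(-12 - 13\right) \right)} + I = \left(-1\right) \left(-16\right) - \frac{375976}{238838723} = 16 - \frac{375976}{238838723} = \frac{3821043592}{238838723}$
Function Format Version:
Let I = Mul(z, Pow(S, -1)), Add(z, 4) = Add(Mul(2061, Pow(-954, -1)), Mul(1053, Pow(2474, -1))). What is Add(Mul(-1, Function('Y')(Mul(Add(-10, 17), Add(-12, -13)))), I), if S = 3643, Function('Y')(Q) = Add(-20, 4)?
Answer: Rational(3821043592, 238838723) ≈ 15.998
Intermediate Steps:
Function('Y')(Q) = -16
z = Rational(-375976, 65561) (z = Add(-4, Add(Mul(2061, Pow(-954, -1)), Mul(1053, Pow(2474, -1)))) = Add(-4, Add(Mul(2061, Rational(-1, 954)), Mul(1053, Rational(1, 2474)))) = Add(-4, Add(Rational(-229, 106), Rational(1053, 2474))) = Add(-4, Rational(-113732, 65561)) = Rational(-375976, 65561) ≈ -5.7347)
I = Rational(-375976, 238838723) (I = Mul(Rational(-375976, 65561), Pow(3643, -1)) = Mul(Rational(-375976, 65561), Rational(1, 3643)) = Rational(-375976, 238838723) ≈ -0.0015742)
Add(Mul(-1, Function('Y')(Mul(Add(-10, 17), Add(-12, -13)))), I) = Add(Mul(-1, -16), Rational(-375976, 238838723)) = Add(16, Rational(-375976, 238838723)) = Rational(3821043592, 238838723)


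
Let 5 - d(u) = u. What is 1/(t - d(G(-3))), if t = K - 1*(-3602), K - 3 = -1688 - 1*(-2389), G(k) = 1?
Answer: 1/4302 ≈ 0.00023245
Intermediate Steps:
K = 704 (K = 3 + (-1688 - 1*(-2389)) = 3 + (-1688 + 2389) = 3 + 701 = 704)
d(u) = 5 - u
t = 4306 (t = 704 - 1*(-3602) = 704 + 3602 = 4306)
1/(t - d(G(-3))) = 1/(4306 - (5 - 1*1)) = 1/(4306 - (5 - 1)) = 1/(4306 - 1*4) = 1/(4306 - 4) = 1/4302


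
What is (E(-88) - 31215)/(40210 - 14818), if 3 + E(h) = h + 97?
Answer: -10403/8464 ≈ -1.2291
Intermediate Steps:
E(h) = 94 + h (E(h) = -3 + (h + 97) = -3 + (97 + h) = 94 + h)
(E(-88) - 31215)/(40210 - 14818) = ((94 - 88) - 31215)/(40210 - 14818) = (6 - 31215)/25392 = -31209*1/25392 = -10403/8464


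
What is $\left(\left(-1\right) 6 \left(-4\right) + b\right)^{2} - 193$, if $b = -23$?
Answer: $-192$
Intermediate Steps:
$\left(\left(-1\right) 6 \left(-4\right) + b\right)^{2} - 193 = \left(\left(-1\right) 6 \left(-4\right) - 23\right)^{2} - 193 = \left(\left(-6\right) \left(-4\right) - 23\right)^{2} - 193 = \left(24 - 23\right)^{2} - 193 = 1^{2} - 193 = 1 - 193 = -192$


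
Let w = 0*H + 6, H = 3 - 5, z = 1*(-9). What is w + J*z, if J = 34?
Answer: -300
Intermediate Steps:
z = -9
H = -2
w = 6 (w = 0*(-2) + 6 = 0 + 6 = 6)
w + J*z = 6 + 34*(-9) = 6 - 306 = -300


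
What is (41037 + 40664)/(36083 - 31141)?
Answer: 81701/4942 ≈ 16.532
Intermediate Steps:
(41037 + 40664)/(36083 - 31141) = 81701/4942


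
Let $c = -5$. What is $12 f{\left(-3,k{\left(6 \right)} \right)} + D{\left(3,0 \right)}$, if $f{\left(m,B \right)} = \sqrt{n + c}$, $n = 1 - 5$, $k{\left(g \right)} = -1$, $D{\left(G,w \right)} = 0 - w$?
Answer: $36 i \approx 36.0 i$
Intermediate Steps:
$D{\left(G,w \right)} = - w$
$n = -4$ ($n = 1 - 5 = -4$)
$f{\left(m,B \right)} = 3 i$ ($f{\left(m,B \right)} = \sqrt{-4 - 5} = \sqrt{-9} = 3 i$)
$12 f{\left(-3,k{\left(6 \right)} \right)} + D{\left(3,0 \right)} = 12 \cdot 3 i - 0 = 36 i + 0 = 36 i$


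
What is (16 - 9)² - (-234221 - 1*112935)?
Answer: 347205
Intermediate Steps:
(16 - 9)² - (-234221 - 1*112935) = 7² - (-234221 - 112935) = 49 - 1*(-347156) = 49 + 347156 = 347205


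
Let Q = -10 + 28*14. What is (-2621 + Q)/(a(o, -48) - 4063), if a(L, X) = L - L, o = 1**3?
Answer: 2239/4063 ≈ 0.55107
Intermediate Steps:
Q = 382 (Q = -10 + 392 = 382)
o = 1
a(L, X) = 0
(-2621 + Q)/(a(o, -48) - 4063) = (-2621 + 382)/(0 - 4063) = -2239/(-4063) = -2239*(-1/4063) = 2239/4063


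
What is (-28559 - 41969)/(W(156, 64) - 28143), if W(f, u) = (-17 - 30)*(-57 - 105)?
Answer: 70528/20529 ≈ 3.4355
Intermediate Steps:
W(f, u) = 7614 (W(f, u) = -47*(-162) = 7614)
(-28559 - 41969)/(W(156, 64) - 28143) = (-28559 - 41969)/(7614 - 28143) = -70528/(-20529) = -70528*(-1/20529) = 70528/20529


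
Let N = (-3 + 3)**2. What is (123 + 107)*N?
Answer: 0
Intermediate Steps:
N = 0 (N = 0**2 = 0)
(123 + 107)*N = (123 + 107)*0 = 230*0 = 0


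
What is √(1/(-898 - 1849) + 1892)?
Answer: √14277046281/2747 ≈ 43.497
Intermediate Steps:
√(1/(-898 - 1849) + 1892) = √(1/(-2747) + 1892) = √(-1/2747 + 1892) = √(5197323/2747) = √14277046281/2747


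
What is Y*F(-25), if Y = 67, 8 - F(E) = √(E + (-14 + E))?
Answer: 536 - 536*I ≈ 536.0 - 536.0*I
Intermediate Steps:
F(E) = 8 - √(-14 + 2*E) (F(E) = 8 - √(E + (-14 + E)) = 8 - √(-14 + 2*E))
Y*F(-25) = 67*(8 - √(-14 + 2*(-25))) = 67*(8 - √(-14 - 50)) = 67*(8 - √(-64)) = 67*(8 - 8*I) = 536 - 536*I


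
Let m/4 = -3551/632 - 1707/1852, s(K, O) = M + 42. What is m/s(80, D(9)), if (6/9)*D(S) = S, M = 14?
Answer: -1913819/4096624 ≈ -0.46717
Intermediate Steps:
D(S) = 3*S/2
s(K, O) = 56 (s(K, O) = 14 + 42 = 56)
m = -1913819/73154 (m = 4*(-3551/632 - 1707/1852) = 4*(-1913819/292616) = -1913819/73154 ≈ -26.161)
m/s(80, D(9)) = -1913819/73154/56 = -1913819/73154*1/56 = -1913819/4096624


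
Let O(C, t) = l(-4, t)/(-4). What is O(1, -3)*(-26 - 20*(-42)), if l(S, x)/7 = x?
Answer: 8547/2 ≈ 4273.5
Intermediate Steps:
l(S, x) = 7*x
O(C, t) = -7*t/4 (O(C, t) = (7*t)/(-4) = (7*t)*(-¼) = -7*t/4)
O(1, -3)*(-26 - 20*(-42)) = (-7/4*(-3))*(-26 - 20*(-42)) = 21*(-26 + 840)/4 = (21/4)*814 = 8547/2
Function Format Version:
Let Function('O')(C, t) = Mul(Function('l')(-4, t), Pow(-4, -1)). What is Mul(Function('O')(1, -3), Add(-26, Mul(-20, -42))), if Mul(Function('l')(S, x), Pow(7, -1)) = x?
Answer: Rational(8547, 2) ≈ 4273.5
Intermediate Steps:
Function('l')(S, x) = Mul(7, x)
Function('O')(C, t) = Mul(Rational(-7, 4), t) (Function('O')(C, t) = Mul(Mul(7, t), Pow(-4, -1)) = Mul(Mul(7, t), Rational(-1, 4)) = Mul(Rational(-7, 4), t))
Mul(Function('O')(1, -3), Add(-26, Mul(-20, -42))) = Mul(Mul(Rational(-7, 4), -3), Add(-26, Mul(-20, -42))) = Mul(Rational(21, 4), Add(-26, 840)) = Mul(Rational(21, 4), 814) = Rational(8547, 2)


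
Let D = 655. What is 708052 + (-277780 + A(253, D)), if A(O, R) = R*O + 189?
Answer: 596176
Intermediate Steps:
A(O, R) = 189 + O*R (A(O, R) = O*R + 189 = 189 + O*R)
708052 + (-277780 + A(253, D)) = 708052 + (-277780 + (189 + 253*655)) = 708052 + (-277780 + (189 + 165715)) = 708052 + (-277780 + 165904) = 708052 - 111876 = 596176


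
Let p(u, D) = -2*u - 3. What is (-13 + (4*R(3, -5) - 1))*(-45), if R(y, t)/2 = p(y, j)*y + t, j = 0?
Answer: 12150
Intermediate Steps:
p(u, D) = -3 - 2*u
R(y, t) = 2*t + 2*y*(-3 - 2*y) (R(y, t) = 2*((-3 - 2*y)*y + t) = 2*(y*(-3 - 2*y) + t) = 2*(t + y*(-3 - 2*y)) = 2*t + 2*y*(-3 - 2*y))
(-13 + (4*R(3, -5) - 1))*(-45) = (-13 + (4*(2*(-5) - 2*3*(3 + 2*3)) - 1))*(-45) = (-13 + (4*(-10 - 2*3*(3 + 6)) - 1))*(-45) = (-13 + (4*(-10 - 2*3*9) - 1))*(-45) = (-13 + (4*(-10 - 54) - 1))*(-45) = (-13 + (4*(-64) - 1))*(-45) = (-13 + (-256 - 1))*(-45) = (-13 - 257)*(-45) = -270*(-45) = 12150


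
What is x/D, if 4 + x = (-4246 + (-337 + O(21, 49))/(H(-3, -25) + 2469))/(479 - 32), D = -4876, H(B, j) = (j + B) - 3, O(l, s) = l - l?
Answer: 4903743/1771265512 ≈ 0.0027685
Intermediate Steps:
O(l, s) = 0
H(B, j) = -3 + B + j (H(B, j) = (B + j) - 3 = -3 + B + j)
x = -4903743/363262 (x = -4 + (-4246 + (-337 + 0)/((-3 - 3 - 25) + 2469))/(479 - 32) = -4 + (-4246 - 337/(-31 + 2469))/447 = -4 + (-4246 - 337/2438)*(1/447) = -4 - 10352085/2438*1/447 = -4 - 3450695/363262 = -4903743/363262 ≈ -13.499)
x/D = -4903743/363262/(-4876) = -4903743/363262*(-1/4876) = 4903743/1771265512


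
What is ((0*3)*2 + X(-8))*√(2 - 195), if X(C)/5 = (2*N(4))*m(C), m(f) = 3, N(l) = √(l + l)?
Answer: 60*I*√386 ≈ 1178.8*I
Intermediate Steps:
N(l) = √2*√l (N(l) = √(2*l) = √2*√l)
X(C) = 60*√2 (X(C) = 5*((2*(√2*√4))*3) = 5*((2*(√2*2))*3) = 5*((2*(2*√2))*3) = 5*((4*√2)*3) = 5*(12*√2) = 60*√2)
((0*3)*2 + X(-8))*√(2 - 195) = ((0*3)*2 + 60*√2)*√(2 - 195) = (0*2 + 60*√2)*√(-193) = (0 + 60*√2)*(I*√193) = (60*√2)*(I*√193) = 60*I*√386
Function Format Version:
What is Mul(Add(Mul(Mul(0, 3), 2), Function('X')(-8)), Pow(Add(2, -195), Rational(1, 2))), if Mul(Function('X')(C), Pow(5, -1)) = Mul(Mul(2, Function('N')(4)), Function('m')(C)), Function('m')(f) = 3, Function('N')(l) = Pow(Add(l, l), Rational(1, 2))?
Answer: Mul(60, I, Pow(386, Rational(1, 2))) ≈ Mul(1178.8, I)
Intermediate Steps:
Function('N')(l) = Mul(Pow(2, Rational(1, 2)), Pow(l, Rational(1, 2))) (Function('N')(l) = Pow(Mul(2, l), Rational(1, 2)) = Mul(Pow(2, Rational(1, 2)), Pow(l, Rational(1, 2))))
Function('X')(C) = Mul(60, Pow(2, Rational(1, 2))) (Function('X')(C) = Mul(5, Mul(Mul(2, Mul(Pow(2, Rational(1, 2)), Pow(4, Rational(1, 2)))), 3)) = Mul(5, Mul(Mul(2, Mul(Pow(2, Rational(1, 2)), 2)), 3)) = Mul(5, Mul(Mul(2, Mul(2, Pow(2, Rational(1, 2)))), 3)) = Mul(5, Mul(Mul(4, Pow(2, Rational(1, 2))), 3)) = Mul(5, Mul(12, Pow(2, Rational(1, 2)))) = Mul(60, Pow(2, Rational(1, 2))))
Mul(Add(Mul(Mul(0, 3), 2), Function('X')(-8)), Pow(Add(2, -195), Rational(1, 2))) = Mul(Add(Mul(Mul(0, 3), 2), Mul(60, Pow(2, Rational(1, 2)))), Pow(Add(2, -195), Rational(1, 2))) = Mul(Add(Mul(0, 2), Mul(60, Pow(2, Rational(1, 2)))), Pow(-193, Rational(1, 2))) = Mul(Add(0, Mul(60, Pow(2, Rational(1, 2)))), Mul(I, Pow(193, Rational(1, 2)))) = Mul(Mul(60, Pow(2, Rational(1, 2))), Mul(I, Pow(193, Rational(1, 2)))) = Mul(60, I, Pow(386, Rational(1, 2)))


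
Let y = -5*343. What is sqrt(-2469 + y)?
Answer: 2*I*sqrt(1046) ≈ 64.684*I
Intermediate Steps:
y = -1715
sqrt(-2469 + y) = sqrt(-2469 - 1715) = sqrt(-4184) = 2*I*sqrt(1046)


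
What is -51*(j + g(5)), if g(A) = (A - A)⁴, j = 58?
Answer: -2958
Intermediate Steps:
g(A) = 0 (g(A) = 0⁴ = 0)
-51*(j + g(5)) = -51*(58 + 0) = -51*58 = -2958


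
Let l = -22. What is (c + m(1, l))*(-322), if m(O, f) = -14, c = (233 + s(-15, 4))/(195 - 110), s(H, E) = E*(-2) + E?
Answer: 309442/85 ≈ 3640.5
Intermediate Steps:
s(H, E) = -E (s(H, E) = -2*E + E = -E)
c = 229/85 (c = (233 - 1*4)/(195 - 110) = (233 - 4)/85 = 229*(1/85) = 229/85 ≈ 2.6941)
(c + m(1, l))*(-322) = (229/85 - 14)*(-322) = -961/85*(-322) = 309442/85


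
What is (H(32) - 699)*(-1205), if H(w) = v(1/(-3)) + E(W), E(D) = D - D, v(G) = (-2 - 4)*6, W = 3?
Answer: 885675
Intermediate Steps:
v(G) = -36 (v(G) = -6*6 = -36)
E(D) = 0
H(w) = -36 (H(w) = -36 + 0 = -36)
(H(32) - 699)*(-1205) = (-36 - 699)*(-1205) = -735*(-1205) = 885675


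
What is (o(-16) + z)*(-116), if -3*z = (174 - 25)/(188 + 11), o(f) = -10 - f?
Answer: -398228/597 ≈ -667.05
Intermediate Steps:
z = -149/597 (z = -(174 - 25)/(3*(188 + 11)) = -149/(3*199) = -1/3*149/199 = -149/597 ≈ -0.24958)
(o(-16) + z)*(-116) = ((-10 - 1*(-16)) - 149/597)*(-116) = ((-10 + 16) - 149/597)*(-116) = (6 - 149/597)*(-116) = (3433/597)*(-116) = -398228/597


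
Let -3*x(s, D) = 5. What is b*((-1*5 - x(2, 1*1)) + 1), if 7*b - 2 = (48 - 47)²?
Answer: -1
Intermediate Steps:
x(s, D) = -5/3 (x(s, D) = -⅓*5 = -5/3)
b = 3/7 (b = 2/7 + (48 - 47)²/7 = 2/7 + (⅐)*1² = 2/7 + (⅐)*1 = 2/7 + ⅐ = 3/7 ≈ 0.42857)
b*((-1*5 - x(2, 1*1)) + 1) = 3*((-1*5 - 1*(-5/3)) + 1)/7 = 3*((-5 + 5/3) + 1)/7 = 3*(-10/3 + 1)/7 = (3/7)*(-7/3) = -1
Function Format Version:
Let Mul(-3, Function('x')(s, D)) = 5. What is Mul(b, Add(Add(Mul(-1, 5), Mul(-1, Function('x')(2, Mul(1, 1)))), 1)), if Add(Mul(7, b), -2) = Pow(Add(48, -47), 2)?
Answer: -1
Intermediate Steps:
Function('x')(s, D) = Rational(-5, 3) (Function('x')(s, D) = Mul(Rational(-1, 3), 5) = Rational(-5, 3))
b = Rational(3, 7) (b = Add(Rational(2, 7), Mul(Rational(1, 7), Pow(Add(48, -47), 2))) = Add(Rational(2, 7), Mul(Rational(1, 7), Pow(1, 2))) = Add(Rational(2, 7), Mul(Rational(1, 7), 1)) = Add(Rational(2, 7), Rational(1, 7)) = Rational(3, 7) ≈ 0.42857)
Mul(b, Add(Add(Mul(-1, 5), Mul(-1, Function('x')(2, Mul(1, 1)))), 1)) = Mul(Rational(3, 7), Add(Add(Mul(-1, 5), Mul(-1, Rational(-5, 3))), 1)) = Mul(Rational(3, 7), Add(Add(-5, Rational(5, 3)), 1)) = Mul(Rational(3, 7), Add(Rational(-10, 3), 1)) = Mul(Rational(3, 7), Rational(-7, 3)) = -1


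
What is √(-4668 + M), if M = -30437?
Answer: I*√35105 ≈ 187.36*I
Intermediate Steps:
√(-4668 + M) = √(-4668 - 30437) = √(-35105) = I*√35105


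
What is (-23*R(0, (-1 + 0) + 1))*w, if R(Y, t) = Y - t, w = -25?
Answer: 0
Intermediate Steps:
(-23*R(0, (-1 + 0) + 1))*w = -23*(0 - ((-1 + 0) + 1))*(-25) = -23*(0 - (-1 + 1))*(-25) = -23*(0 - 1*0)*(-25) = -23*(0 + 0)*(-25) = -23*0*(-25) = 0*(-25) = 0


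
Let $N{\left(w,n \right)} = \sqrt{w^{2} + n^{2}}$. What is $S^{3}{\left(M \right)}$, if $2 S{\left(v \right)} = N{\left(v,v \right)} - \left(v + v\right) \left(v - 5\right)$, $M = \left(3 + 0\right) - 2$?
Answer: $\frac{\left(8 + \sqrt{2}\right)^{3}}{8} \approx 104.29$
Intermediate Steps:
$N{\left(w,n \right)} = \sqrt{n^{2} + w^{2}}$
$M = 1$ ($M = 3 - 2 = 1$)
$S{\left(v \right)} = \frac{\sqrt{2} \sqrt{v^{2}}}{2} - v \left(-5 + v\right)$ ($S{\left(v \right)} = \frac{\sqrt{v^{2} + v^{2}} - \left(v + v\right) \left(v - 5\right)}{2} = \frac{\sqrt{2 v^{2}} - 2 v \left(-5 + v\right)}{2} = \frac{\sqrt{2} \sqrt{v^{2}} - 2 v \left(-5 + v\right)}{2} = \frac{\sqrt{2} \sqrt{v^{2}}}{2} - v \left(-5 + v\right)$)
$S^{3}{\left(M \right)} = \left(- 1^{2} + 5 \cdot 1 + \frac{\sqrt{2} \sqrt{1^{2}}}{2}\right)^{3} = \left(\left(-1\right) 1 + 5 + \frac{\sqrt{2} \sqrt{1}}{2}\right)^{3} = \left(-1 + 5 + \frac{1}{2} \sqrt{2} \cdot 1\right)^{3} = \left(-1 + 5 + \frac{\sqrt{2}}{2}\right)^{3} = \left(4 + \frac{\sqrt{2}}{2}\right)^{3}$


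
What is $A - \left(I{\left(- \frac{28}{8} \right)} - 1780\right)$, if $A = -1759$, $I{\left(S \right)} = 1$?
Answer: $20$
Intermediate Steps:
$A - \left(I{\left(- \frac{28}{8} \right)} - 1780\right) = -1759 - \left(1 - 1780\right) = -1759 - -1779 = -1759 + 1779 = 20$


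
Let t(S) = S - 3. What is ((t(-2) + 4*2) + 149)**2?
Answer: 23104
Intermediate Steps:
t(S) = -3 + S
((t(-2) + 4*2) + 149)**2 = (((-3 - 2) + 4*2) + 149)**2 = ((-5 + 8) + 149)**2 = (3 + 149)**2 = 152**2 = 23104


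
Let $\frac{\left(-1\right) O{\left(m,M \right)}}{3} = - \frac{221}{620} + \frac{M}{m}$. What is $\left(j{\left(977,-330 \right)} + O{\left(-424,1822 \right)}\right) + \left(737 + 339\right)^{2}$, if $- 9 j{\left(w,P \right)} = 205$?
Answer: $\frac{171199033363}{147870} \approx 1.1578 \cdot 10^{6}$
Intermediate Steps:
$O{\left(m,M \right)} = \frac{663}{620} - \frac{3 M}{m}$ ($O{\left(m,M \right)} = - 3 \left(- \frac{221}{620} + \frac{M}{m}\right) = \frac{663}{620} - \frac{3 M}{m}$)
$j{\left(w,P \right)} = - \frac{205}{9}$ ($j{\left(w,P \right)} = \left(- \frac{1}{9}\right) 205 = - \frac{205}{9}$)
$\left(j{\left(977,-330 \right)} + O{\left(-424,1822 \right)}\right) + \left(737 + 339\right)^{2} = \left(- \frac{205}{9} - \left(- \frac{663}{620} + \frac{5466}{-424}\right)\right) + \left(737 + 339\right)^{2} = \left(- \frac{205}{9} - \left(- \frac{663}{620} + 5466 \left(- \frac{1}{424}\right)\right)\right) + 1076^{2} = \left(- \frac{205}{9} + \left(\frac{663}{620} + \frac{2733}{212}\right)\right) + 1157776 = \left(- \frac{205}{9} + \frac{229377}{16430}\right) + 1157776 = - \frac{1303757}{147870} + 1157776 = \frac{171199033363}{147870}$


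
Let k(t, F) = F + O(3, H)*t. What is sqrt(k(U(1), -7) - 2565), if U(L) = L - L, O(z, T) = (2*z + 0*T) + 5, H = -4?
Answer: 2*I*sqrt(643) ≈ 50.715*I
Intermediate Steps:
O(z, T) = 5 + 2*z (O(z, T) = (2*z + 0) + 5 = 2*z + 5 = 5 + 2*z)
U(L) = 0
k(t, F) = F + 11*t (k(t, F) = F + (5 + 2*3)*t = F + (5 + 6)*t = F + 11*t)
sqrt(k(U(1), -7) - 2565) = sqrt((-7 + 11*0) - 2565) = sqrt((-7 + 0) - 2565) = sqrt(-7 - 2565) = sqrt(-2572) = 2*I*sqrt(643)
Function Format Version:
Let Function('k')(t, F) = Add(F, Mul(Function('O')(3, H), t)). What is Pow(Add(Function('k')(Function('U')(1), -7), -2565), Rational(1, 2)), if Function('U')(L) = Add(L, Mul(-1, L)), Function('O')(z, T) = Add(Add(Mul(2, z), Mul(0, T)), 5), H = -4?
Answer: Mul(2, I, Pow(643, Rational(1, 2))) ≈ Mul(50.715, I)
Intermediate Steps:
Function('O')(z, T) = Add(5, Mul(2, z)) (Function('O')(z, T) = Add(Add(Mul(2, z), 0), 5) = Add(Mul(2, z), 5) = Add(5, Mul(2, z)))
Function('U')(L) = 0
Function('k')(t, F) = Add(F, Mul(11, t)) (Function('k')(t, F) = Add(F, Mul(Add(5, Mul(2, 3)), t)) = Add(F, Mul(Add(5, 6), t)) = Add(F, Mul(11, t)))
Pow(Add(Function('k')(Function('U')(1), -7), -2565), Rational(1, 2)) = Pow(Add(Add(-7, Mul(11, 0)), -2565), Rational(1, 2)) = Pow(Add(Add(-7, 0), -2565), Rational(1, 2)) = Pow(Add(-7, -2565), Rational(1, 2)) = Pow(-2572, Rational(1, 2)) = Mul(2, I, Pow(643, Rational(1, 2)))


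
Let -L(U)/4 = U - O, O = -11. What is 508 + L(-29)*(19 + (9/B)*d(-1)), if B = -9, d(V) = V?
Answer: 1948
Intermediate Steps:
L(U) = -44 - 4*U (L(U) = -4*(U - 1*(-11)) = -4*(U + 11) = -4*(11 + U) = -44 - 4*U)
508 + L(-29)*(19 + (9/B)*d(-1)) = 508 + (-44 - 4*(-29))*(19 + (9/(-9))*(-1)) = 508 + (-44 + 116)*(19 + (9*(-1/9))*(-1)) = 508 + 72*(19 - 1*(-1)) = 508 + 72*(19 + 1) = 508 + 72*20 = 508 + 1440 = 1948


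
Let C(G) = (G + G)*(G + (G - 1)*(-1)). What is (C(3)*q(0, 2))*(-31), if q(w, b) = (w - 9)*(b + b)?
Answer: 6696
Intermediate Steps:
q(w, b) = 2*b*(-9 + w) (q(w, b) = (-9 + w)*(2*b) = 2*b*(-9 + w))
C(G) = 2*G (C(G) = (2*G)*(G + (-1 + G)*(-1)) = (2*G)*(G + (1 - G)) = (2*G)*1 = 2*G)
(C(3)*q(0, 2))*(-31) = ((2*3)*(2*2*(-9 + 0)))*(-31) = (6*(2*2*(-9)))*(-31) = (6*(-36))*(-31) = -216*(-31) = 6696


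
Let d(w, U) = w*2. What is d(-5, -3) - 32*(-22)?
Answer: 694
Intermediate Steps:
d(w, U) = 2*w
d(-5, -3) - 32*(-22) = 2*(-5) - 32*(-22) = -10 + 704 = 694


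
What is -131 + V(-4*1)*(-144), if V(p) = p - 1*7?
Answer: 1453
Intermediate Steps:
V(p) = -7 + p (V(p) = p - 7 = -7 + p)
-131 + V(-4*1)*(-144) = -131 + (-7 - 4*1)*(-144) = -131 + (-7 - 4)*(-144) = -131 - 11*(-144) = -131 + 1584 = 1453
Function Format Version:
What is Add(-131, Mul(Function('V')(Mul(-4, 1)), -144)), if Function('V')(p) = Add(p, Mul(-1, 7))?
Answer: 1453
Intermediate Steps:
Function('V')(p) = Add(-7, p) (Function('V')(p) = Add(p, -7) = Add(-7, p))
Add(-131, Mul(Function('V')(Mul(-4, 1)), -144)) = Add(-131, Mul(Add(-7, Mul(-4, 1)), -144)) = Add(-131, Mul(Add(-7, -4), -144)) = Add(-131, Mul(-11, -144)) = Add(-131, 1584) = 1453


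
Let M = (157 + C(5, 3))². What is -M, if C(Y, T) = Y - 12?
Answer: -22500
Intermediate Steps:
C(Y, T) = -12 + Y
M = 22500 (M = (157 + (-12 + 5))² = (157 - 7)² = 150² = 22500)
-M = -1*22500 = -22500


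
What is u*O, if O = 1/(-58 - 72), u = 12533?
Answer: -12533/130 ≈ -96.408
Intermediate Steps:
O = -1/130 (O = 1/(-130) = -1/130 ≈ -0.0076923)
u*O = 12533*(-1/130) = -12533/130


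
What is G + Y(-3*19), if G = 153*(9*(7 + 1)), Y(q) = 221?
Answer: 11237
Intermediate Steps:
G = 11016 (G = 153*(9*8) = 153*72 = 11016)
G + Y(-3*19) = 11016 + 221 = 11237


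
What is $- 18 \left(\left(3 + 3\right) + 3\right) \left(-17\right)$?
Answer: $2754$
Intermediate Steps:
$- 18 \left(\left(3 + 3\right) + 3\right) \left(-17\right) = - 18 \left(6 + 3\right) \left(-17\right) = \left(-18\right) 9 \left(-17\right) = \left(-162\right) \left(-17\right) = 2754$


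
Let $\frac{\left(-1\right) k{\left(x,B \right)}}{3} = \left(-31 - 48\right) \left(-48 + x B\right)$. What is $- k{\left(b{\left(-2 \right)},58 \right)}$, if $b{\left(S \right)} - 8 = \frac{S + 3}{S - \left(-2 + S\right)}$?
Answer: $-105465$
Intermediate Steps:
$b{\left(S \right)} = \frac{19}{2} + \frac{S}{2}$ ($b{\left(S \right)} = 8 + \frac{S + 3}{S - \left(-2 + S\right)} = 8 + \frac{3 + S}{2} = 8 + \left(3 + S\right) \frac{1}{2} = 8 + \left(\frac{3}{2} + \frac{S}{2}\right) = \frac{19}{2} + \frac{S}{2}$)
$k{\left(x,B \right)} = -11376 + 237 B x$ ($k{\left(x,B \right)} = - 3 \left(-31 - 48\right) \left(-48 + x B\right) = - 3 \left(- 79 \left(-48 + B x\right)\right) = - 3 \left(3792 - 79 B x\right) = -11376 + 237 B x$)
$- k{\left(b{\left(-2 \right)},58 \right)} = - (-11376 + 237 \cdot 58 \left(\frac{19}{2} + \frac{1}{2} \left(-2\right)\right)) = - (-11376 + 237 \cdot 58 \left(\frac{19}{2} - 1\right)) = - (-11376 + 237 \cdot 58 \cdot \frac{17}{2}) = - (-11376 + 116841) = \left(-1\right) 105465 = -105465$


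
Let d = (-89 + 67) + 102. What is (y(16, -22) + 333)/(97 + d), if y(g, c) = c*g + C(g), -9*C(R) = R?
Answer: -187/1593 ≈ -0.11739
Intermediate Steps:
C(R) = -R/9
d = 80 (d = -22 + 102 = 80)
y(g, c) = -g/9 + c*g (y(g, c) = c*g - g/9 = -g/9 + c*g)
(y(16, -22) + 333)/(97 + d) = (16*(-⅑ - 22) + 333)/(97 + 80) = (16*(-199/9) + 333)/177 = (-3184/9 + 333)*(1/177) = -187/9*1/177 = -187/1593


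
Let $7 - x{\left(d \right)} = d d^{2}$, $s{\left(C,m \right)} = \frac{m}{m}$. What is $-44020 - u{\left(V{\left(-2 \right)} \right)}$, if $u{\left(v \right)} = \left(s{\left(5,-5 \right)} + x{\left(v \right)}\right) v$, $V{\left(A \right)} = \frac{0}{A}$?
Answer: $-44020$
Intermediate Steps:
$s{\left(C,m \right)} = 1$
$x{\left(d \right)} = 7 - d^{3}$ ($x{\left(d \right)} = 7 - d d^{2} = 7 - d^{3}$)
$V{\left(A \right)} = 0$
$u{\left(v \right)} = v \left(8 - v^{3}\right)$ ($u{\left(v \right)} = \left(1 - \left(-7 + v^{3}\right)\right) v = \left(8 - v^{3}\right) v = v \left(8 - v^{3}\right)$)
$-44020 - u{\left(V{\left(-2 \right)} \right)} = -44020 - 0 \left(8 - 0^{3}\right) = -44020 - 0 \left(8 - 0\right) = -44020 - 0 \left(8 + 0\right) = -44020 - 0 \cdot 8 = -44020 - 0 = -44020 + 0 = -44020$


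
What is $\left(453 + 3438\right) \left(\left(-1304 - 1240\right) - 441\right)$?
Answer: $-11614635$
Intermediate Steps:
$\left(453 + 3438\right) \left(\left(-1304 - 1240\right) - 441\right) = 3891 \left(\left(-1304 - 1240\right) - 441\right) = 3891 \left(-2544 - 441\right) = 3891 \left(-2985\right) = -11614635$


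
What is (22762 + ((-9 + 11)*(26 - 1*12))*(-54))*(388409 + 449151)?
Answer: 17798150000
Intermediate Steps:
(22762 + ((-9 + 11)*(26 - 1*12))*(-54))*(388409 + 449151) = (22762 + (2*(26 - 12))*(-54))*837560 = (22762 + (2*14)*(-54))*837560 = (22762 + 28*(-54))*837560 = (22762 - 1512)*837560 = 21250*837560 = 17798150000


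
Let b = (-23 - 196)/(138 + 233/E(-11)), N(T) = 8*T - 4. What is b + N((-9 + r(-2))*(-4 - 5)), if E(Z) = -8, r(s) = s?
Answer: 684596/871 ≈ 785.99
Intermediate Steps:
N(T) = -4 + 8*T
b = -1752/871 (b = (-23 - 196)/(138 + 233/(-8)) = -219/(138 + 233*(-⅛)) = -219/(138 - 233/8) = -219/871/8 = -219*8/871 = -1752/871 ≈ -2.0115)
b + N((-9 + r(-2))*(-4 - 5)) = -1752/871 + (-4 + 8*((-9 - 2)*(-4 - 5))) = -1752/871 + (-4 + 8*(-11*(-9))) = -1752/871 + (-4 + 8*99) = -1752/871 + (-4 + 792) = -1752/871 + 788 = 684596/871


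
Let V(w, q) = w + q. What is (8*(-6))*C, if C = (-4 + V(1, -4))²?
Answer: -2352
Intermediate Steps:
V(w, q) = q + w
C = 49 (C = (-4 + (-4 + 1))² = (-4 - 3)² = (-7)² = 49)
(8*(-6))*C = (8*(-6))*49 = -48*49 = -2352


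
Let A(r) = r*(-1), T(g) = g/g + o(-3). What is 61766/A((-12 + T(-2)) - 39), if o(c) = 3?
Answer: 61766/47 ≈ 1314.2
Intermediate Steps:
T(g) = 4 (T(g) = g/g + 3 = 1 + 3 = 4)
A(r) = -r
61766/A((-12 + T(-2)) - 39) = 61766/((-((-12 + 4) - 39))) = 61766/((-(-8 - 39))) = 61766/((-1*(-47))) = 61766/47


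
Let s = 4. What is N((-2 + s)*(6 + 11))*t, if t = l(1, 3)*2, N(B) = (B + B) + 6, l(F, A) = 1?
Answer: 148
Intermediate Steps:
N(B) = 6 + 2*B (N(B) = 2*B + 6 = 6 + 2*B)
t = 2 (t = 1*2 = 2)
N((-2 + s)*(6 + 11))*t = (6 + 2*((-2 + 4)*(6 + 11)))*2 = (6 + 2*(2*17))*2 = (6 + 2*34)*2 = (6 + 68)*2 = 74*2 = 148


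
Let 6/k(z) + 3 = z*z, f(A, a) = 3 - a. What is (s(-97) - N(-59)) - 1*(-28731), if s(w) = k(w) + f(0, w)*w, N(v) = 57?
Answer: 89234725/4703 ≈ 18974.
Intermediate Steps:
k(z) = 6/(-3 + z²) (k(z) = 6/(-3 + z*z) = 6/(-3 + z²))
s(w) = 6/(-3 + w²) + w*(3 - w) (s(w) = 6/(-3 + w²) + (3 - w)*w = 6/(-3 + w²) + w*(3 - w))
(s(-97) - N(-59)) - 1*(-28731) = ((6 - 1*(-97)*(-3 - 97)*(-3 + (-97)²))/(-3 + (-97)²) - 1*57) - 1*(-28731) = ((6 - 1*(-97)*(-100)*(-3 + 9409))/(-3 + 9409) - 57) + 28731 = ((6 - 1*(-97)*(-100)*9406)/9406 - 57) + 28731 = ((6 - 91238200)/9406 - 57) + 28731 = ((1/9406)*(-91238194) - 57) + 28731 = (-45619097/4703 - 57) + 28731 = -45887168/4703 + 28731 = 89234725/4703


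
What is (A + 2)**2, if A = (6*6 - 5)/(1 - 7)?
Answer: 361/36 ≈ 10.028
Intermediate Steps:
A = -31/6 (A = (36 - 5)/(-6) = 31*(-1/6) = -31/6 ≈ -5.1667)
(A + 2)**2 = (-31/6 + 2)**2 = (-19/6)**2 = 361/36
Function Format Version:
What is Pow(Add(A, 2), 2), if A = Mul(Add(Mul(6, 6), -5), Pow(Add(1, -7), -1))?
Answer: Rational(361, 36) ≈ 10.028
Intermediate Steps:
A = Rational(-31, 6) (A = Mul(Add(36, -5), Pow(-6, -1)) = Mul(31, Rational(-1, 6)) = Rational(-31, 6) ≈ -5.1667)
Pow(Add(A, 2), 2) = Pow(Add(Rational(-31, 6), 2), 2) = Pow(Rational(-19, 6), 2) = Rational(361, 36)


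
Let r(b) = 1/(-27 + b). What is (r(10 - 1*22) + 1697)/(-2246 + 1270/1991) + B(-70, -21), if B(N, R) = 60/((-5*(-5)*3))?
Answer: 19279343/435875310 ≈ 0.044231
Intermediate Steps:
B(N, R) = ⅘ (B(N, R) = 60/((25*3)) = 60/75 = 60*(1/75) = ⅘)
(r(10 - 1*22) + 1697)/(-2246 + 1270/1991) + B(-70, -21) = (1/(-27 + (10 - 1*22)) + 1697)/(-2246 + 1270/1991) + ⅘ = (1/(-27 + (10 - 22)) + 1697)/(-2246 + 1270*(1/1991)) + ⅘ = (1/(-27 - 12) + 1697)/(-2246 + 1270/1991) + ⅘ = (1/(-39) + 1697)/(-4470516/1991) + ⅘ = (-1/39 + 1697)*(-1991/4470516) + ⅘ = (66182/39)*(-1991/4470516) + ⅘ = -65884181/87175062 + ⅘ = 19279343/435875310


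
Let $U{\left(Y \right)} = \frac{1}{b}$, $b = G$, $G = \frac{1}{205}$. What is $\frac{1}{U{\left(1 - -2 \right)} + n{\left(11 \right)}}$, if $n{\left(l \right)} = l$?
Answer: $\frac{1}{216} \approx 0.0046296$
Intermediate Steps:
$G = \frac{1}{205} \approx 0.0048781$
$b = \frac{1}{205} \approx 0.0048781$
$U{\left(Y \right)} = 205$ ($U{\left(Y \right)} = \frac{1}{\frac{1}{205}} = 205$)
$\frac{1}{U{\left(1 - -2 \right)} + n{\left(11 \right)}} = \frac{1}{205 + 11} = \frac{1}{216}$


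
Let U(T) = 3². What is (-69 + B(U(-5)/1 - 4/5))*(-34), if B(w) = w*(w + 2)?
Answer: -12444/25 ≈ -497.76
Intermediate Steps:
U(T) = 9
B(w) = w*(2 + w)
(-69 + B(U(-5)/1 - 4/5))*(-34) = (-69 + (9/1 - 4/5)*(2 + (9/1 - 4/5)))*(-34) = (-69 + (9*1 - 4*⅕)*(2 + (9*1 - 4*⅕)))*(-34) = (-69 + (9 - ⅘)*(2 + (9 - ⅘)))*(-34) = (-69 + 41*(2 + 41/5)/5)*(-34) = (-69 + (41/5)*(51/5))*(-34) = (-69 + 2091/25)*(-34) = (366/25)*(-34) = -12444/25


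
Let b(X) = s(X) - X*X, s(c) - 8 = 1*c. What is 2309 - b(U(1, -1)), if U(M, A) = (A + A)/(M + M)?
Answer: 2303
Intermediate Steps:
s(c) = 8 + c (s(c) = 8 + 1*c = 8 + c)
U(M, A) = A/M (U(M, A) = (2*A)/((2*M)) = (2*A)*(1/(2*M)) = A/M)
b(X) = 8 + X - X² (b(X) = (8 + X) - X*X = (8 + X) - X² = 8 + X - X²)
2309 - b(U(1, -1)) = 2309 - (8 - 1/1 - (-1/1)²) = 2309 - (8 - 1*1 - (-1*1)²) = 2309 - (8 - 1 - 1*(-1)²) = 2309 - (8 - 1 - 1*1) = 2309 - (8 - 1 - 1) = 2309 - 1*6 = 2309 - 6 = 2303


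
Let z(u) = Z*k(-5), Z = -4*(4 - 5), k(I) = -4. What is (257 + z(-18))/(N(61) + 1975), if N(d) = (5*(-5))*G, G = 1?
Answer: 241/1950 ≈ 0.12359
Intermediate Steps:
Z = 4 (Z = -4*(-1) = 4)
N(d) = -25 (N(d) = (5*(-5))*1 = -25*1 = -25)
z(u) = -16 (z(u) = 4*(-4) = -16)
(257 + z(-18))/(N(61) + 1975) = (257 - 16)/(-25 + 1975) = 241/1950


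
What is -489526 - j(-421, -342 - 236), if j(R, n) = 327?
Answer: -489853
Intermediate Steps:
-489526 - j(-421, -342 - 236) = -489526 - 1*327 = -489526 - 327 = -489853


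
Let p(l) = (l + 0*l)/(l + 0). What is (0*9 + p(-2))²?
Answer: 1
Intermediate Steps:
p(l) = 1 (p(l) = (l + 0)/l = l/l = 1)
(0*9 + p(-2))² = (0*9 + 1)² = (0 + 1)² = 1² = 1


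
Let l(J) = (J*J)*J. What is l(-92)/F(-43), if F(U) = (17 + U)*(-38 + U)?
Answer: -389344/1053 ≈ -369.75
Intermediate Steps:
l(J) = J³ (l(J) = J²*J = J³)
F(U) = (-38 + U)*(17 + U)
l(-92)/F(-43) = (-92)³/(-646 + (-43)² - 21*(-43)) = -778688/(-646 + 1849 + 903) = -778688/2106 = -778688*1/2106 = -389344/1053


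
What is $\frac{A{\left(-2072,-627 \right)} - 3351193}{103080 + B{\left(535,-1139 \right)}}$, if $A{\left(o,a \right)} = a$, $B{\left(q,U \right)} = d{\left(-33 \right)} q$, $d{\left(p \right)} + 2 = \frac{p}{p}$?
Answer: $- \frac{670364}{20509} \approx -32.686$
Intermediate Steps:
$d{\left(p \right)} = -1$ ($d{\left(p \right)} = -2 + \frac{p}{p} = -2 + 1 = -1$)
$B{\left(q,U \right)} = - q$
$\frac{A{\left(-2072,-627 \right)} - 3351193}{103080 + B{\left(535,-1139 \right)}} = \frac{-627 - 3351193}{103080 - 535} = - \frac{3351820}{103080 - 535} = - \frac{3351820}{102545} = \left(-3351820\right) \frac{1}{102545} = - \frac{670364}{20509}$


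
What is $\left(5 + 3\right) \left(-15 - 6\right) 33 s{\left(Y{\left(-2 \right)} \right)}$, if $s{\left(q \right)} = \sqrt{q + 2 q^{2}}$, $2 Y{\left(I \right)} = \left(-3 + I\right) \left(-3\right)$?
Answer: $- 11088 \sqrt{30} \approx -60732.0$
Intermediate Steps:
$Y{\left(I \right)} = \frac{9}{2} - \frac{3 I}{2}$ ($Y{\left(I \right)} = \frac{\left(-3 + I\right) \left(-3\right)}{2} = \frac{9 - 3 I}{2} = \frac{9}{2} - \frac{3 I}{2}$)
$\left(5 + 3\right) \left(-15 - 6\right) 33 s{\left(Y{\left(-2 \right)} \right)} = \left(5 + 3\right) \left(-15 - 6\right) 33 \sqrt{\left(\frac{9}{2} - -3\right) \left(1 + 2 \left(\frac{9}{2} - -3\right)\right)} = 8 \left(-21\right) 33 \sqrt{\left(\frac{9}{2} + 3\right) \left(1 + 2 \left(\frac{9}{2} + 3\right)\right)} = \left(-168\right) 33 \sqrt{\frac{15 \left(1 + 2 \cdot \frac{15}{2}\right)}{2}} = - 5544 \sqrt{\frac{15 \left(1 + 15\right)}{2}} = - 5544 \sqrt{\frac{15}{2} \cdot 16} = - 5544 \sqrt{120} = - 5544 \cdot 2 \sqrt{30} = - 11088 \sqrt{30}$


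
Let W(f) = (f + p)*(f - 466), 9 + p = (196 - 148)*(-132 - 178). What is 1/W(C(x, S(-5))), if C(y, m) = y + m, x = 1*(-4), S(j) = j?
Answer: 1/7076550 ≈ 1.4131e-7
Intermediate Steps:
p = -14889 (p = -9 + (196 - 148)*(-132 - 178) = -9 + 48*(-310) = -9 - 14880 = -14889)
x = -4
C(y, m) = m + y
W(f) = (-14889 + f)*(-466 + f) (W(f) = (f - 14889)*(f - 466) = (-14889 + f)*(-466 + f))
1/W(C(x, S(-5))) = 1/(6938274 + (-5 - 4)² - 15355*(-5 - 4)) = 1/(6938274 + (-9)² - 15355*(-9)) = 1/(6938274 + 81 + 138195) = 1/7076550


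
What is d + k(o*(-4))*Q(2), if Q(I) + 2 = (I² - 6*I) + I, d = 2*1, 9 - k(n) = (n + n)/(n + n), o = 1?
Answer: -62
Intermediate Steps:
k(n) = 8 (k(n) = 9 - (n + n)/(n + n) = 9 - 2*n/(2*n) = 9 - 2*n*1/(2*n) = 9 - 1*1 = 9 - 1 = 8)
d = 2
Q(I) = -2 + I² - 5*I (Q(I) = -2 + ((I² - 6*I) + I) = -2 + (I² - 5*I) = -2 + I² - 5*I)
d + k(o*(-4))*Q(2) = 2 + 8*(-2 + 2² - 5*2) = 2 + 8*(-2 + 4 - 10) = 2 + 8*(-8) = 2 - 64 = -62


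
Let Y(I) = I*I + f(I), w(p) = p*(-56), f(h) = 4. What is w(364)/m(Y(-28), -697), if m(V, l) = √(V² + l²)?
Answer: -20384*√1106753/1106753 ≈ -19.376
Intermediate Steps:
w(p) = -56*p
Y(I) = 4 + I² (Y(I) = I*I + 4 = I² + 4 = 4 + I²)
w(364)/m(Y(-28), -697) = (-56*364)/(√((4 + (-28)²)² + (-697)²)) = -20384/√((4 + 784)² + 485809) = -20384/√(788² + 485809) = -20384/√(620944 + 485809) = -20384*√1106753/1106753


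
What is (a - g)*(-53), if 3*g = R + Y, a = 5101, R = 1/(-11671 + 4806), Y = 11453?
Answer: -1400803303/20595 ≈ -68017.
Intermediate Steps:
R = -1/6865 (R = 1/(-6865) = -1/6865 ≈ -0.00014567)
g = 78624844/20595 (g = (-1/6865 + 11453)/3 = (⅓)*(78624844/6865) = 78624844/20595 ≈ 3817.7)
(a - g)*(-53) = (5101 - 1*78624844/20595)*(-53) = (5101 - 78624844/20595)*(-53) = (26430251/20595)*(-53) = -1400803303/20595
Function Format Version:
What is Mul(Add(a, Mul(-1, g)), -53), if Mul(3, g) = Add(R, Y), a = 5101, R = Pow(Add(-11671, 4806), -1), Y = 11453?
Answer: Rational(-1400803303, 20595) ≈ -68017.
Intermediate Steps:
R = Rational(-1, 6865) (R = Pow(-6865, -1) = Rational(-1, 6865) ≈ -0.00014567)
g = Rational(78624844, 20595) (g = Mul(Rational(1, 3), Add(Rational(-1, 6865), 11453)) = Mul(Rational(1, 3), Rational(78624844, 6865)) = Rational(78624844, 20595) ≈ 3817.7)
Mul(Add(a, Mul(-1, g)), -53) = Mul(Add(5101, Mul(-1, Rational(78624844, 20595))), -53) = Mul(Add(5101, Rational(-78624844, 20595)), -53) = Mul(Rational(26430251, 20595), -53) = Rational(-1400803303, 20595)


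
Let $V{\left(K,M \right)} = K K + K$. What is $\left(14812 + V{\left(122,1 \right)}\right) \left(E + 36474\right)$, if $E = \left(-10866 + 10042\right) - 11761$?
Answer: $712322202$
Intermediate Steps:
$V{\left(K,M \right)} = K + K^{2}$ ($V{\left(K,M \right)} = K^{2} + K = K + K^{2}$)
$E = -12585$ ($E = -824 - 11761 = -12585$)
$\left(14812 + V{\left(122,1 \right)}\right) \left(E + 36474\right) = \left(14812 + 122 \left(1 + 122\right)\right) \left(-12585 + 36474\right) = \left(14812 + 122 \cdot 123\right) 23889 = \left(14812 + 15006\right) 23889 = 29818 \cdot 23889 = 712322202$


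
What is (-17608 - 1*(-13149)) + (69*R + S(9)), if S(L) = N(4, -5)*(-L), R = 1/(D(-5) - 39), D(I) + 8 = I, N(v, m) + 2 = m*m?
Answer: -242701/52 ≈ -4667.3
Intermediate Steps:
N(v, m) = -2 + m² (N(v, m) = -2 + m*m = -2 + m²)
D(I) = -8 + I
R = -1/52 (R = 1/((-8 - 5) - 39) = 1/(-13 - 39) = 1/(-52) = -1/52 ≈ -0.019231)
S(L) = -23*L (S(L) = (-2 + (-5)²)*(-L) = (-2 + 25)*(-L) = 23*(-L) = -23*L)
(-17608 - 1*(-13149)) + (69*R + S(9)) = (-17608 - 1*(-13149)) + (69*(-1/52) - 23*9) = (-17608 + 13149) + (-69/52 - 207) = -4459 - 10833/52 = -242701/52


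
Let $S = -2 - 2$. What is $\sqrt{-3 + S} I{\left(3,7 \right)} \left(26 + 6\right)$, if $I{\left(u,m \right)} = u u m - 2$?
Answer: $1952 i \sqrt{7} \approx 5164.5 i$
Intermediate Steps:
$S = -4$
$I{\left(u,m \right)} = -2 + m u^{2}$ ($I{\left(u,m \right)} = u^{2} m - 2 = m u^{2} - 2 = -2 + m u^{2}$)
$\sqrt{-3 + S} I{\left(3,7 \right)} \left(26 + 6\right) = \sqrt{-3 - 4} \left(-2 + 7 \cdot 3^{2}\right) \left(26 + 6\right) = \sqrt{-7} \left(-2 + 7 \cdot 9\right) 32 = i \sqrt{7} \left(-2 + 63\right) 32 = i \sqrt{7} \cdot 61 \cdot 32 = i \sqrt{7} \cdot 1952 = 1952 i \sqrt{7}$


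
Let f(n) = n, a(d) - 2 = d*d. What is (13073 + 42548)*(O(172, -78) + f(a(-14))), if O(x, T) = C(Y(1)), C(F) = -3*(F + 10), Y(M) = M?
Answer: 9177465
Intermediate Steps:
a(d) = 2 + d² (a(d) = 2 + d*d = 2 + d²)
C(F) = -30 - 3*F (C(F) = -3*(10 + F) = -30 - 3*F)
O(x, T) = -33 (O(x, T) = -30 - 3*1 = -30 - 3 = -33)
(13073 + 42548)*(O(172, -78) + f(a(-14))) = (13073 + 42548)*(-33 + (2 + (-14)²)) = 55621*(-33 + (2 + 196)) = 55621*(-33 + 198) = 55621*165 = 9177465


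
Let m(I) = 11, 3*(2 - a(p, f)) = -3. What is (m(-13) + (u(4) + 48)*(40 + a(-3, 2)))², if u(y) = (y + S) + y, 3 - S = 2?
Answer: 6061444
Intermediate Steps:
S = 1 (S = 3 - 1*2 = 3 - 2 = 1)
u(y) = 1 + 2*y (u(y) = (y + 1) + y = (1 + y) + y = 1 + 2*y)
a(p, f) = 3 (a(p, f) = 2 - ⅓*(-3) = 2 + 1 = 3)
(m(-13) + (u(4) + 48)*(40 + a(-3, 2)))² = (11 + ((1 + 2*4) + 48)*(40 + 3))² = (11 + ((1 + 8) + 48)*43)² = (11 + (9 + 48)*43)² = (11 + 57*43)² = (11 + 2451)² = 2462² = 6061444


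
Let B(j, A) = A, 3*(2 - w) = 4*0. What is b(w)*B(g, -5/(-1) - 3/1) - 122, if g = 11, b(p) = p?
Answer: -118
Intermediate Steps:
w = 2 (w = 2 - 4*0/3 = 2 - ⅓*0 = 2 + 0 = 2)
b(w)*B(g, -5/(-1) - 3/1) - 122 = 2*(-5/(-1) - 3/1) - 122 = 2*(-5*(-1) - 3*1) - 122 = 2*(5 - 3) - 122 = 2*2 - 122 = 4 - 122 = -118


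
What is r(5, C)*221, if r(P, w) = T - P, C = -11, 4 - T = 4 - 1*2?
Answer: -663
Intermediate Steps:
T = 2 (T = 4 - (4 - 1*2) = 4 - (4 - 2) = 4 - 1*2 = 4 - 2 = 2)
r(P, w) = 2 - P
r(5, C)*221 = (2 - 1*5)*221 = (2 - 5)*221 = -3*221 = -663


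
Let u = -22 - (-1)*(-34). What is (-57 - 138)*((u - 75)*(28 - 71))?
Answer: -1098435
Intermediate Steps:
u = -56 (u = -22 - 1*34 = -22 - 34 = -56)
(-57 - 138)*((u - 75)*(28 - 71)) = (-57 - 138)*((-56 - 75)*(28 - 71)) = -(-25545)*(-43) = -195*5633 = -1098435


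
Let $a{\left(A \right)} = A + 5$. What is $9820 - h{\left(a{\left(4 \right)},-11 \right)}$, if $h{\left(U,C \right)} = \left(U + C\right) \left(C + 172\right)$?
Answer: $10142$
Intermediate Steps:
$a{\left(A \right)} = 5 + A$
$h{\left(U,C \right)} = \left(172 + C\right) \left(C + U\right)$ ($h{\left(U,C \right)} = \left(C + U\right) \left(172 + C\right) = \left(172 + C\right) \left(C + U\right)$)
$9820 - h{\left(a{\left(4 \right)},-11 \right)} = 9820 - \left(\left(-11\right)^{2} + 172 \left(-11\right) + 172 \left(5 + 4\right) - 11 \left(5 + 4\right)\right) = 9820 - \left(121 - 1892 + 172 \cdot 9 - 99\right) = 9820 - \left(121 - 1892 + 1548 - 99\right) = 9820 - -322 = 9820 + 322 = 10142$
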